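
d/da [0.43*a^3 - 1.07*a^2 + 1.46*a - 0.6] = 1.29*a^2 - 2.14*a + 1.46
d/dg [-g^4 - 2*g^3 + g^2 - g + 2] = -4*g^3 - 6*g^2 + 2*g - 1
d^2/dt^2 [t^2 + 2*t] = 2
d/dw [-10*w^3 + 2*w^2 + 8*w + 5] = -30*w^2 + 4*w + 8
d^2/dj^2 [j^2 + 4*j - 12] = 2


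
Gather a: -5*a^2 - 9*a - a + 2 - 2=-5*a^2 - 10*a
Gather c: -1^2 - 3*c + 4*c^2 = 4*c^2 - 3*c - 1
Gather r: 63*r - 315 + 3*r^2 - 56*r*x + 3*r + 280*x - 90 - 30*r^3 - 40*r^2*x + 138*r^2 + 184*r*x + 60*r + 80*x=-30*r^3 + r^2*(141 - 40*x) + r*(128*x + 126) + 360*x - 405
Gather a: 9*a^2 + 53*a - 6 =9*a^2 + 53*a - 6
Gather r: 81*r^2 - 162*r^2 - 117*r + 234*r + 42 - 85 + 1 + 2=-81*r^2 + 117*r - 40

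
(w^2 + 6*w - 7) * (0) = 0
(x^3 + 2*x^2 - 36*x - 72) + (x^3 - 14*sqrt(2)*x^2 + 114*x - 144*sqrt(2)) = 2*x^3 - 14*sqrt(2)*x^2 + 2*x^2 + 78*x - 144*sqrt(2) - 72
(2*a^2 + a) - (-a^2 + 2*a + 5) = 3*a^2 - a - 5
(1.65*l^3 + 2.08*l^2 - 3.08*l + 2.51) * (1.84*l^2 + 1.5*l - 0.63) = 3.036*l^5 + 6.3022*l^4 - 3.5867*l^3 - 1.312*l^2 + 5.7054*l - 1.5813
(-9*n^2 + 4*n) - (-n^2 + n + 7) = -8*n^2 + 3*n - 7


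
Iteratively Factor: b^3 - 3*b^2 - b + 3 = (b - 1)*(b^2 - 2*b - 3) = (b - 1)*(b + 1)*(b - 3)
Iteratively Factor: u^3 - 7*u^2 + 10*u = (u)*(u^2 - 7*u + 10) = u*(u - 2)*(u - 5)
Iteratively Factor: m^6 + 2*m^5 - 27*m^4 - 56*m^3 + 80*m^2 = (m)*(m^5 + 2*m^4 - 27*m^3 - 56*m^2 + 80*m) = m*(m + 4)*(m^4 - 2*m^3 - 19*m^2 + 20*m) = m*(m + 4)^2*(m^3 - 6*m^2 + 5*m) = m^2*(m + 4)^2*(m^2 - 6*m + 5) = m^2*(m - 5)*(m + 4)^2*(m - 1)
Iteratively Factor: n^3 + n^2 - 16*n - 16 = (n + 4)*(n^2 - 3*n - 4) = (n + 1)*(n + 4)*(n - 4)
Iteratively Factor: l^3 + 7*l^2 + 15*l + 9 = (l + 3)*(l^2 + 4*l + 3) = (l + 1)*(l + 3)*(l + 3)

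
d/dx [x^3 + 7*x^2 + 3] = x*(3*x + 14)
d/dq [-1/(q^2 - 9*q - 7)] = (2*q - 9)/(-q^2 + 9*q + 7)^2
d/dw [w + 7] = 1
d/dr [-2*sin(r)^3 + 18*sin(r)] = 6*(cos(r)^2 + 2)*cos(r)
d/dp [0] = 0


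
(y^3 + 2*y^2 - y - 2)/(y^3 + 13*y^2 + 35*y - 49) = (y^2 + 3*y + 2)/(y^2 + 14*y + 49)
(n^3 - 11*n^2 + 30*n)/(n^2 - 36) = n*(n - 5)/(n + 6)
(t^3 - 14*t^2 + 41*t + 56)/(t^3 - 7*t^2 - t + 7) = (t - 8)/(t - 1)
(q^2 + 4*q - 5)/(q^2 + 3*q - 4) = (q + 5)/(q + 4)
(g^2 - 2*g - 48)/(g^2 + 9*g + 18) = (g - 8)/(g + 3)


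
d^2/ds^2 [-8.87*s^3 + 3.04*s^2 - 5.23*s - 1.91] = 6.08 - 53.22*s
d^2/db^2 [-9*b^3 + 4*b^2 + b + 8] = 8 - 54*b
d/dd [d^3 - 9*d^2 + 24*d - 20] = 3*d^2 - 18*d + 24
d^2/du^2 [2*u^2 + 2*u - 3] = 4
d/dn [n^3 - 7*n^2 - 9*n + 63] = 3*n^2 - 14*n - 9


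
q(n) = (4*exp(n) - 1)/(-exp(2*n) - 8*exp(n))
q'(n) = (4*exp(n) - 1)*(2*exp(2*n) + 8*exp(n))/(-exp(2*n) - 8*exp(n))^2 + 4*exp(n)/(-exp(2*n) - 8*exp(n)) = 2*(2*exp(2*n) - exp(n) - 4)*exp(-n)/(exp(2*n) + 16*exp(n) + 64)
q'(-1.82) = -0.76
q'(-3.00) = -2.51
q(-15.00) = 408626.66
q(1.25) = -0.32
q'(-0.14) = -0.10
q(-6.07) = 53.57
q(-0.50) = -0.27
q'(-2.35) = -1.30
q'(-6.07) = -54.08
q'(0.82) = 0.03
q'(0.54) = 0.00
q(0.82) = -0.35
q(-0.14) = -0.32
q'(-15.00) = -408627.17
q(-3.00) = 2.00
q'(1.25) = 0.07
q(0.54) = -0.35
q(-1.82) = 0.27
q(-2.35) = 0.80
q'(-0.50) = -0.17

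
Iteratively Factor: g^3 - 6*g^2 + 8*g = (g - 2)*(g^2 - 4*g) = g*(g - 2)*(g - 4)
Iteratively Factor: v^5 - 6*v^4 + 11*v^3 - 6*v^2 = (v - 3)*(v^4 - 3*v^3 + 2*v^2) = v*(v - 3)*(v^3 - 3*v^2 + 2*v) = v*(v - 3)*(v - 2)*(v^2 - v) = v*(v - 3)*(v - 2)*(v - 1)*(v)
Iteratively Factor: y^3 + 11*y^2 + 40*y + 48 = (y + 3)*(y^2 + 8*y + 16) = (y + 3)*(y + 4)*(y + 4)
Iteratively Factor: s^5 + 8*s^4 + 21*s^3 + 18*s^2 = (s)*(s^4 + 8*s^3 + 21*s^2 + 18*s) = s*(s + 2)*(s^3 + 6*s^2 + 9*s) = s*(s + 2)*(s + 3)*(s^2 + 3*s) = s*(s + 2)*(s + 3)^2*(s)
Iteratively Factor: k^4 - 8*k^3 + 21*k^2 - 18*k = (k - 3)*(k^3 - 5*k^2 + 6*k) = k*(k - 3)*(k^2 - 5*k + 6) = k*(k - 3)^2*(k - 2)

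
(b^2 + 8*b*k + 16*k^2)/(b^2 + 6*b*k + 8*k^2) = (b + 4*k)/(b + 2*k)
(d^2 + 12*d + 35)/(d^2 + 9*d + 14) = (d + 5)/(d + 2)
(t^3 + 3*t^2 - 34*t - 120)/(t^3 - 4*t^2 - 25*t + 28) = (t^2 - t - 30)/(t^2 - 8*t + 7)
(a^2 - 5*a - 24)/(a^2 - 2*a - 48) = (a + 3)/(a + 6)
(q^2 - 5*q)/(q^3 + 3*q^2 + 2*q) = (q - 5)/(q^2 + 3*q + 2)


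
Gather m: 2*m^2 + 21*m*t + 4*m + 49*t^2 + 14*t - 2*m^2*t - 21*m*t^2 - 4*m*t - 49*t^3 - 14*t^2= m^2*(2 - 2*t) + m*(-21*t^2 + 17*t + 4) - 49*t^3 + 35*t^2 + 14*t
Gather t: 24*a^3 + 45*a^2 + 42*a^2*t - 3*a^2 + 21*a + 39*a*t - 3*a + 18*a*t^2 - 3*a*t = 24*a^3 + 42*a^2 + 18*a*t^2 + 18*a + t*(42*a^2 + 36*a)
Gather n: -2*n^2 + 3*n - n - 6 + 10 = -2*n^2 + 2*n + 4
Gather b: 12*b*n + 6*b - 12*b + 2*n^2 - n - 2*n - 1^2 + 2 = b*(12*n - 6) + 2*n^2 - 3*n + 1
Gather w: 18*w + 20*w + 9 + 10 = 38*w + 19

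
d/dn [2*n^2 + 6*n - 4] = 4*n + 6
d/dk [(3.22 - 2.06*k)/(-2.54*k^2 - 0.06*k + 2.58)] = (-5.2324*k^2 + 16.3576*k - 5.1216)/(6.4516*k^4 + 0.3048*k^3 - 13.1028*k^2 - 0.3096*k + 6.6564)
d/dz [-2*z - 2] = -2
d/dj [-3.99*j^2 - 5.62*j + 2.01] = -7.98*j - 5.62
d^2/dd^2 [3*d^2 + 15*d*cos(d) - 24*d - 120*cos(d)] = -15*d*cos(d) - 30*sin(d) + 120*cos(d) + 6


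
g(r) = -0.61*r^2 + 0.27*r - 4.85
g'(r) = 0.27 - 1.22*r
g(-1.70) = -7.07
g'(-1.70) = 2.34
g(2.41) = -7.74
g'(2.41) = -2.67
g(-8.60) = -52.29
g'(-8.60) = 10.76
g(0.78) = -5.01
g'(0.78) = -0.68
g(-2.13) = -8.19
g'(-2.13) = 2.87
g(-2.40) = -9.01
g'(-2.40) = 3.20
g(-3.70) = -14.20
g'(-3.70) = 4.78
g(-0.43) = -5.08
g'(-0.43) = 0.79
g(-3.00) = -11.15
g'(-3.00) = 3.93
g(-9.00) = -56.69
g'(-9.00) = 11.25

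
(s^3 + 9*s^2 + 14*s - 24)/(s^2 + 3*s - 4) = s + 6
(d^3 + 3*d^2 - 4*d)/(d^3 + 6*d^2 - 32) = d*(d - 1)/(d^2 + 2*d - 8)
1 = 1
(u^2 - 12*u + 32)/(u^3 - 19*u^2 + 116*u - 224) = 1/(u - 7)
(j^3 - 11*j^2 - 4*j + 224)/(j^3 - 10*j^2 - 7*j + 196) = (j - 8)/(j - 7)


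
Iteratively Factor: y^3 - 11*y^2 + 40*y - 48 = (y - 3)*(y^2 - 8*y + 16) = (y - 4)*(y - 3)*(y - 4)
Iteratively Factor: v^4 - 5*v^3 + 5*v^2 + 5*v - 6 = (v - 3)*(v^3 - 2*v^2 - v + 2) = (v - 3)*(v - 2)*(v^2 - 1) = (v - 3)*(v - 2)*(v + 1)*(v - 1)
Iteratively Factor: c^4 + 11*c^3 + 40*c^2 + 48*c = (c)*(c^3 + 11*c^2 + 40*c + 48) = c*(c + 3)*(c^2 + 8*c + 16) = c*(c + 3)*(c + 4)*(c + 4)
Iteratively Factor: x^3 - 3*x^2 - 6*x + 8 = (x - 1)*(x^2 - 2*x - 8) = (x - 1)*(x + 2)*(x - 4)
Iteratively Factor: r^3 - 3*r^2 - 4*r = (r + 1)*(r^2 - 4*r) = r*(r + 1)*(r - 4)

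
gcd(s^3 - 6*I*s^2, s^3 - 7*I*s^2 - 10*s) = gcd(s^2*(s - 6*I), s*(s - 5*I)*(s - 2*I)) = s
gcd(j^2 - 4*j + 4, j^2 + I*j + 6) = 1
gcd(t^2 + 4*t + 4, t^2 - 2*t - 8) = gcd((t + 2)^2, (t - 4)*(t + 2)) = t + 2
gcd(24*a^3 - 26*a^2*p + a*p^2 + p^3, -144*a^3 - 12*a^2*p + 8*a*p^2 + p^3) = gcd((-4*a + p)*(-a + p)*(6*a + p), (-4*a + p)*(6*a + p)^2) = -24*a^2 + 2*a*p + p^2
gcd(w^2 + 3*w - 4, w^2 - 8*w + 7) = w - 1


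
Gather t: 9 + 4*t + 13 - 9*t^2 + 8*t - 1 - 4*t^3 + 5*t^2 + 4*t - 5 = -4*t^3 - 4*t^2 + 16*t + 16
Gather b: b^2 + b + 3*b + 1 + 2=b^2 + 4*b + 3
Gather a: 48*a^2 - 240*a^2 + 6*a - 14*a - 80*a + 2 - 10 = -192*a^2 - 88*a - 8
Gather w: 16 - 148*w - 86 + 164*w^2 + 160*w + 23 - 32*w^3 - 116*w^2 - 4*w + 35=-32*w^3 + 48*w^2 + 8*w - 12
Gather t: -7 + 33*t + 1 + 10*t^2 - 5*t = 10*t^2 + 28*t - 6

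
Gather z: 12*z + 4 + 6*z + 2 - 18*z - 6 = 0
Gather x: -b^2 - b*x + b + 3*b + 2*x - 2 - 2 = -b^2 + 4*b + x*(2 - b) - 4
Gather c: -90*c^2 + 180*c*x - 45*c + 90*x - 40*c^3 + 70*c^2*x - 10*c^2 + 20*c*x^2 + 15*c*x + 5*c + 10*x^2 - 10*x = -40*c^3 + c^2*(70*x - 100) + c*(20*x^2 + 195*x - 40) + 10*x^2 + 80*x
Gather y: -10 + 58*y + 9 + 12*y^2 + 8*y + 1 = 12*y^2 + 66*y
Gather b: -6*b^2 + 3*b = -6*b^2 + 3*b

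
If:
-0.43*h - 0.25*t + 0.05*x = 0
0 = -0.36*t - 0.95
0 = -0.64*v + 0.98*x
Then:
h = 0.116279069767442*x + 1.53423772609819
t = -2.64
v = 1.53125*x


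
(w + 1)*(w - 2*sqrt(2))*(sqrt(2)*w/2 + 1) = sqrt(2)*w^3/2 - w^2 + sqrt(2)*w^2/2 - 2*sqrt(2)*w - w - 2*sqrt(2)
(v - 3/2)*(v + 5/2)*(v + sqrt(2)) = v^3 + v^2 + sqrt(2)*v^2 - 15*v/4 + sqrt(2)*v - 15*sqrt(2)/4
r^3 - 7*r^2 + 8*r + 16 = (r - 4)^2*(r + 1)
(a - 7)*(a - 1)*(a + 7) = a^3 - a^2 - 49*a + 49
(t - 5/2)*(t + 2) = t^2 - t/2 - 5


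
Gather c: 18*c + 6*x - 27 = 18*c + 6*x - 27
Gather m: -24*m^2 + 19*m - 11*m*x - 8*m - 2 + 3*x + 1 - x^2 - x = -24*m^2 + m*(11 - 11*x) - x^2 + 2*x - 1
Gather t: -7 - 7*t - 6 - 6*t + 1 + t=-12*t - 12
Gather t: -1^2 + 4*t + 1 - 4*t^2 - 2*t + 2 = -4*t^2 + 2*t + 2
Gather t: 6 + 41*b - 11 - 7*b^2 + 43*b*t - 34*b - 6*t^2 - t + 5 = -7*b^2 + 7*b - 6*t^2 + t*(43*b - 1)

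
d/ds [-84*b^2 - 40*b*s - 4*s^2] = -40*b - 8*s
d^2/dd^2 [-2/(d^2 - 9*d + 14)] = 4*(d^2 - 9*d - (2*d - 9)^2 + 14)/(d^2 - 9*d + 14)^3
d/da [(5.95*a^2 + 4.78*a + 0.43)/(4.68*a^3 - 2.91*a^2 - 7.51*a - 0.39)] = (-27.846*a^4 - 44.7408*a^3 - 36.8119*a^2 - 2.1384*a + 1.3651)/(21.9024*a^6 - 27.2376*a^5 - 61.8255*a^4 + 40.0578*a^3 + 58.6699*a^2 + 5.8578*a + 0.1521)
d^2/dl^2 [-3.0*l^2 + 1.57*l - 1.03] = -6.00000000000000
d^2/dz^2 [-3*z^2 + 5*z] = -6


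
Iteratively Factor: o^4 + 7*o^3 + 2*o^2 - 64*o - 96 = (o + 4)*(o^3 + 3*o^2 - 10*o - 24) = (o + 2)*(o + 4)*(o^2 + o - 12) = (o - 3)*(o + 2)*(o + 4)*(o + 4)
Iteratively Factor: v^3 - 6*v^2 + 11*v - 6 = (v - 2)*(v^2 - 4*v + 3) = (v - 3)*(v - 2)*(v - 1)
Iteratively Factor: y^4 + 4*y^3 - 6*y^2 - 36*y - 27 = (y - 3)*(y^3 + 7*y^2 + 15*y + 9) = (y - 3)*(y + 3)*(y^2 + 4*y + 3) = (y - 3)*(y + 3)^2*(y + 1)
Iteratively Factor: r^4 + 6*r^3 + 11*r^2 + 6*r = (r + 2)*(r^3 + 4*r^2 + 3*r) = (r + 2)*(r + 3)*(r^2 + r) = r*(r + 2)*(r + 3)*(r + 1)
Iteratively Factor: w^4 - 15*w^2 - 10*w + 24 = (w - 4)*(w^3 + 4*w^2 + w - 6) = (w - 4)*(w + 2)*(w^2 + 2*w - 3) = (w - 4)*(w - 1)*(w + 2)*(w + 3)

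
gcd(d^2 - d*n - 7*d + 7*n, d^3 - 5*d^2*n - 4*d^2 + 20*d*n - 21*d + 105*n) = d - 7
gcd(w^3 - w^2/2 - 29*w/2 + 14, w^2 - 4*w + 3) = w - 1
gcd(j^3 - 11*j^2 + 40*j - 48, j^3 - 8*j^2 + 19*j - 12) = j^2 - 7*j + 12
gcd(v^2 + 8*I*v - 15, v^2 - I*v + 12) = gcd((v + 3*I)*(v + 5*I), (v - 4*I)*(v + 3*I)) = v + 3*I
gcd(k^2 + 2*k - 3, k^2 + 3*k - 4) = k - 1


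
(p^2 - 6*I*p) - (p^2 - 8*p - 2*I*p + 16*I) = 8*p - 4*I*p - 16*I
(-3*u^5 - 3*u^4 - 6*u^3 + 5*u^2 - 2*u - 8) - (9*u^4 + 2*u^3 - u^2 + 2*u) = -3*u^5 - 12*u^4 - 8*u^3 + 6*u^2 - 4*u - 8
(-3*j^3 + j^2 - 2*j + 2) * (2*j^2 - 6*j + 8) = -6*j^5 + 20*j^4 - 34*j^3 + 24*j^2 - 28*j + 16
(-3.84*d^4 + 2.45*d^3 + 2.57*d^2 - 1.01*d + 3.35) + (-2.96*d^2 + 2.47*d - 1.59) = -3.84*d^4 + 2.45*d^3 - 0.39*d^2 + 1.46*d + 1.76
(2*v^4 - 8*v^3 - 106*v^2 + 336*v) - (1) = 2*v^4 - 8*v^3 - 106*v^2 + 336*v - 1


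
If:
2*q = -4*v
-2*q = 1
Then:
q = -1/2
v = 1/4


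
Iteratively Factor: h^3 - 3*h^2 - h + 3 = (h - 1)*(h^2 - 2*h - 3) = (h - 3)*(h - 1)*(h + 1)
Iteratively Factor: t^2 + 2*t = (t + 2)*(t)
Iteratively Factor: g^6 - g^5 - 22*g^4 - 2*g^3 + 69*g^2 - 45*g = (g - 1)*(g^5 - 22*g^3 - 24*g^2 + 45*g) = (g - 5)*(g - 1)*(g^4 + 5*g^3 + 3*g^2 - 9*g) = g*(g - 5)*(g - 1)*(g^3 + 5*g^2 + 3*g - 9) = g*(g - 5)*(g - 1)^2*(g^2 + 6*g + 9) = g*(g - 5)*(g - 1)^2*(g + 3)*(g + 3)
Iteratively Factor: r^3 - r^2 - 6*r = (r + 2)*(r^2 - 3*r) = (r - 3)*(r + 2)*(r)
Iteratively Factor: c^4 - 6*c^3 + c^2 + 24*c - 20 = (c - 5)*(c^3 - c^2 - 4*c + 4) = (c - 5)*(c - 1)*(c^2 - 4) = (c - 5)*(c - 1)*(c + 2)*(c - 2)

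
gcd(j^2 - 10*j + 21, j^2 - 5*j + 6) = j - 3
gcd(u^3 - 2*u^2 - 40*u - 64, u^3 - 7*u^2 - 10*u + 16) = u^2 - 6*u - 16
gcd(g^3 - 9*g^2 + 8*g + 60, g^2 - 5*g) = g - 5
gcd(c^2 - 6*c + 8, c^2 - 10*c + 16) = c - 2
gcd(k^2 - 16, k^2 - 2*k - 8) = k - 4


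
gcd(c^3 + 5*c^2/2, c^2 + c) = c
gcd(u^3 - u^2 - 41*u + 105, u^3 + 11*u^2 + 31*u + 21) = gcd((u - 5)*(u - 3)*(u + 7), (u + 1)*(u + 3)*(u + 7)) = u + 7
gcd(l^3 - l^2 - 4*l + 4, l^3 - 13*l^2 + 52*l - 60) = l - 2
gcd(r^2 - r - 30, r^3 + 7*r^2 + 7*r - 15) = r + 5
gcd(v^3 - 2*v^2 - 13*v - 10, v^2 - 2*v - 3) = v + 1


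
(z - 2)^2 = z^2 - 4*z + 4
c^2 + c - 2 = (c - 1)*(c + 2)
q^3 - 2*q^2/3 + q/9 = q*(q - 1/3)^2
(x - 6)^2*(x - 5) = x^3 - 17*x^2 + 96*x - 180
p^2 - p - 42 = (p - 7)*(p + 6)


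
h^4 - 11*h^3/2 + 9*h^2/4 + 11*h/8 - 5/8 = (h - 5)*(h - 1/2)^2*(h + 1/2)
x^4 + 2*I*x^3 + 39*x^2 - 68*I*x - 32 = (x - 4*I)*(x - I)^2*(x + 8*I)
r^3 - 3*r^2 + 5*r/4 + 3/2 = (r - 2)*(r - 3/2)*(r + 1/2)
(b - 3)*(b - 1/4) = b^2 - 13*b/4 + 3/4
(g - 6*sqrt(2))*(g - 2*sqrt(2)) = g^2 - 8*sqrt(2)*g + 24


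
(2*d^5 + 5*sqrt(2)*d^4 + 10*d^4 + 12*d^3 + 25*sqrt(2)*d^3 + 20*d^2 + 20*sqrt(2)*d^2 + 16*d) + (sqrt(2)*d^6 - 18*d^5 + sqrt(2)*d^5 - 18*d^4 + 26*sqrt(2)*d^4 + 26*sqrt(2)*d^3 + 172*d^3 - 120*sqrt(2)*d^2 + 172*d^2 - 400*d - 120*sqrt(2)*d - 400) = sqrt(2)*d^6 - 16*d^5 + sqrt(2)*d^5 - 8*d^4 + 31*sqrt(2)*d^4 + 51*sqrt(2)*d^3 + 184*d^3 - 100*sqrt(2)*d^2 + 192*d^2 - 384*d - 120*sqrt(2)*d - 400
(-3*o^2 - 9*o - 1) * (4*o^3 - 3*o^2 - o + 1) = -12*o^5 - 27*o^4 + 26*o^3 + 9*o^2 - 8*o - 1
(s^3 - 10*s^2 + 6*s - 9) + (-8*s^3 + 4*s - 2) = -7*s^3 - 10*s^2 + 10*s - 11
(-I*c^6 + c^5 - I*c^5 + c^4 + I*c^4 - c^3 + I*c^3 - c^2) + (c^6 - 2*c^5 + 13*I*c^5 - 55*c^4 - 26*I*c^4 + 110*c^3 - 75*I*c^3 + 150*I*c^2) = c^6 - I*c^6 - c^5 + 12*I*c^5 - 54*c^4 - 25*I*c^4 + 109*c^3 - 74*I*c^3 - c^2 + 150*I*c^2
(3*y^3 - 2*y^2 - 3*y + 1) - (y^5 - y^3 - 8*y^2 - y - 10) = -y^5 + 4*y^3 + 6*y^2 - 2*y + 11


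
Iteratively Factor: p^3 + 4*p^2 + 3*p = (p)*(p^2 + 4*p + 3) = p*(p + 1)*(p + 3)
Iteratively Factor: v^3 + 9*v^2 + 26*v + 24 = (v + 4)*(v^2 + 5*v + 6) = (v + 3)*(v + 4)*(v + 2)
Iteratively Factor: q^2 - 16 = (q + 4)*(q - 4)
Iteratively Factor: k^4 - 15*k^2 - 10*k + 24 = (k - 1)*(k^3 + k^2 - 14*k - 24) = (k - 1)*(k + 2)*(k^2 - k - 12) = (k - 4)*(k - 1)*(k + 2)*(k + 3)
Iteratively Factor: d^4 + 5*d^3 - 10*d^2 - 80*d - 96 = (d - 4)*(d^3 + 9*d^2 + 26*d + 24) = (d - 4)*(d + 4)*(d^2 + 5*d + 6) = (d - 4)*(d + 3)*(d + 4)*(d + 2)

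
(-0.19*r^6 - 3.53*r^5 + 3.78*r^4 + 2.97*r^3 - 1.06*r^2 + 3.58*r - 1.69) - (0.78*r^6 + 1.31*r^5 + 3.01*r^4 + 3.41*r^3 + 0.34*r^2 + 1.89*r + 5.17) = -0.97*r^6 - 4.84*r^5 + 0.77*r^4 - 0.44*r^3 - 1.4*r^2 + 1.69*r - 6.86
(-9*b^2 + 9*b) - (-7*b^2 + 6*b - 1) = -2*b^2 + 3*b + 1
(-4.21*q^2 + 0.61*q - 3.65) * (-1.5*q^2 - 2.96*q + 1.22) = 6.315*q^4 + 11.5466*q^3 - 1.4668*q^2 + 11.5482*q - 4.453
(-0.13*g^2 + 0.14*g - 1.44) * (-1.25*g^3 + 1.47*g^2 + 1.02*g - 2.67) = 0.1625*g^5 - 0.3661*g^4 + 1.8732*g^3 - 1.6269*g^2 - 1.8426*g + 3.8448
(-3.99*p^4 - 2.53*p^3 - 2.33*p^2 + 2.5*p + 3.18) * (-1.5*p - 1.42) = 5.985*p^5 + 9.4608*p^4 + 7.0876*p^3 - 0.4414*p^2 - 8.32*p - 4.5156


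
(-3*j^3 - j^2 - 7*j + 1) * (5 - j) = 3*j^4 - 14*j^3 + 2*j^2 - 36*j + 5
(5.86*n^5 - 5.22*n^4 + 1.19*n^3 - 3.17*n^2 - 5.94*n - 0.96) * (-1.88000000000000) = -11.0168*n^5 + 9.8136*n^4 - 2.2372*n^3 + 5.9596*n^2 + 11.1672*n + 1.8048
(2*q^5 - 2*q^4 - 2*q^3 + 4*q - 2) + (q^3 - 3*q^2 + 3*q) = 2*q^5 - 2*q^4 - q^3 - 3*q^2 + 7*q - 2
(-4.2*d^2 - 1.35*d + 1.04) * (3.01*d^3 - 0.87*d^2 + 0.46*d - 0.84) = -12.642*d^5 - 0.4095*d^4 + 2.3729*d^3 + 2.0022*d^2 + 1.6124*d - 0.8736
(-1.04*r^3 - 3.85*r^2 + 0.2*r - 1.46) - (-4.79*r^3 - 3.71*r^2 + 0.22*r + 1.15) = 3.75*r^3 - 0.14*r^2 - 0.02*r - 2.61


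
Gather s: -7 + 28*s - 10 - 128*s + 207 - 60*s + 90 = 280 - 160*s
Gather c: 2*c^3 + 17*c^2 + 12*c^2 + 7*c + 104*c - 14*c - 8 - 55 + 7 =2*c^3 + 29*c^2 + 97*c - 56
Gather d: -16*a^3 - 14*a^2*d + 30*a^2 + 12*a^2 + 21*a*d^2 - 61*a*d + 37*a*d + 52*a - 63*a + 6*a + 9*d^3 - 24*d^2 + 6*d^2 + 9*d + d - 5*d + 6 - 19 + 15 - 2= -16*a^3 + 42*a^2 - 5*a + 9*d^3 + d^2*(21*a - 18) + d*(-14*a^2 - 24*a + 5)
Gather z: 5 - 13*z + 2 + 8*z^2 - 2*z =8*z^2 - 15*z + 7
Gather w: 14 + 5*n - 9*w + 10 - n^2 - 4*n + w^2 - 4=-n^2 + n + w^2 - 9*w + 20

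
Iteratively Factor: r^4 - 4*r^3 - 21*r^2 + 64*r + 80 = (r - 5)*(r^3 + r^2 - 16*r - 16) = (r - 5)*(r - 4)*(r^2 + 5*r + 4) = (r - 5)*(r - 4)*(r + 4)*(r + 1)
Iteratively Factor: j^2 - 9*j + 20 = (j - 5)*(j - 4)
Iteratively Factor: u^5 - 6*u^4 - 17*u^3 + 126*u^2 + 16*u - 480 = (u - 5)*(u^4 - u^3 - 22*u^2 + 16*u + 96) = (u - 5)*(u + 4)*(u^3 - 5*u^2 - 2*u + 24) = (u - 5)*(u - 4)*(u + 4)*(u^2 - u - 6) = (u - 5)*(u - 4)*(u + 2)*(u + 4)*(u - 3)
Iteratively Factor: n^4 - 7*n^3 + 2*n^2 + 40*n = (n - 5)*(n^3 - 2*n^2 - 8*n) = n*(n - 5)*(n^2 - 2*n - 8) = n*(n - 5)*(n - 4)*(n + 2)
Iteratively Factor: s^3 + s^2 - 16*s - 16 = (s + 1)*(s^2 - 16) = (s + 1)*(s + 4)*(s - 4)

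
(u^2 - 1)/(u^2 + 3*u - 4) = (u + 1)/(u + 4)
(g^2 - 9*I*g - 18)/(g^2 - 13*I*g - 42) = (g - 3*I)/(g - 7*I)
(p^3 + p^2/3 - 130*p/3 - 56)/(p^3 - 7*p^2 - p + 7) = (p^2 + 22*p/3 + 8)/(p^2 - 1)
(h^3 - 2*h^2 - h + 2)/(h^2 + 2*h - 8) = (h^2 - 1)/(h + 4)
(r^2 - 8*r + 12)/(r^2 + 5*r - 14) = (r - 6)/(r + 7)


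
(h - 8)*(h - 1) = h^2 - 9*h + 8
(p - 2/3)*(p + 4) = p^2 + 10*p/3 - 8/3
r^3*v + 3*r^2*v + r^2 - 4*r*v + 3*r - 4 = (r - 1)*(r + 4)*(r*v + 1)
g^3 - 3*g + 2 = (g - 1)^2*(g + 2)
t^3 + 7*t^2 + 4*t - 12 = (t - 1)*(t + 2)*(t + 6)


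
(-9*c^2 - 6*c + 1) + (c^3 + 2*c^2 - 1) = c^3 - 7*c^2 - 6*c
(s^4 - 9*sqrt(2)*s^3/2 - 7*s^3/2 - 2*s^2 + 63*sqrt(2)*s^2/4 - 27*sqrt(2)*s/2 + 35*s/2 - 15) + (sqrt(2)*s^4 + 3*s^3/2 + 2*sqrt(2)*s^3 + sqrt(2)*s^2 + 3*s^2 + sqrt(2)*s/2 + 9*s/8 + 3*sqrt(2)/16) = s^4 + sqrt(2)*s^4 - 5*sqrt(2)*s^3/2 - 2*s^3 + s^2 + 67*sqrt(2)*s^2/4 - 13*sqrt(2)*s + 149*s/8 - 15 + 3*sqrt(2)/16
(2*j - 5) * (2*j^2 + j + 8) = 4*j^3 - 8*j^2 + 11*j - 40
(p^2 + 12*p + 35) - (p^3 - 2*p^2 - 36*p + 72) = -p^3 + 3*p^2 + 48*p - 37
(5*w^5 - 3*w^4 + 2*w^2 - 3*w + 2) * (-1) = -5*w^5 + 3*w^4 - 2*w^2 + 3*w - 2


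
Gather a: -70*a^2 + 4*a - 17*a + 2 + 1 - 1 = -70*a^2 - 13*a + 2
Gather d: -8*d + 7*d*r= d*(7*r - 8)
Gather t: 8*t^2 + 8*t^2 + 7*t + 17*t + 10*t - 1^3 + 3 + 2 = 16*t^2 + 34*t + 4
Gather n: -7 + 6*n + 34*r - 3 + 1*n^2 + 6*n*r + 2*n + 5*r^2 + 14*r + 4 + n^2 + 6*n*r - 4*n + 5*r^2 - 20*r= 2*n^2 + n*(12*r + 4) + 10*r^2 + 28*r - 6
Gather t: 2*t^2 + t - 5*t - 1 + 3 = 2*t^2 - 4*t + 2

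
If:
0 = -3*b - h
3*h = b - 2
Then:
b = 1/5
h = -3/5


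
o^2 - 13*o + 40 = (o - 8)*(o - 5)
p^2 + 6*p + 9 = (p + 3)^2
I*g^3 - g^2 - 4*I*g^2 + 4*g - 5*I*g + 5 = (g - 5)*(g + I)*(I*g + I)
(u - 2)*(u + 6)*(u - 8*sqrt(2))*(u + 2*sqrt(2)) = u^4 - 6*sqrt(2)*u^3 + 4*u^3 - 44*u^2 - 24*sqrt(2)*u^2 - 128*u + 72*sqrt(2)*u + 384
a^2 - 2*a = a*(a - 2)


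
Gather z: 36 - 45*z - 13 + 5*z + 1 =24 - 40*z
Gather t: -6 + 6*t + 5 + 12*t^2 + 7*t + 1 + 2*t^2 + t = 14*t^2 + 14*t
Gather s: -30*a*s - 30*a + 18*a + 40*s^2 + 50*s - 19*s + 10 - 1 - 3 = -12*a + 40*s^2 + s*(31 - 30*a) + 6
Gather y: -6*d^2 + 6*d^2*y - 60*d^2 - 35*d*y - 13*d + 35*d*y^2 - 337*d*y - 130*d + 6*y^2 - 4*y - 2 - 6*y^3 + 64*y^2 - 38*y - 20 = -66*d^2 - 143*d - 6*y^3 + y^2*(35*d + 70) + y*(6*d^2 - 372*d - 42) - 22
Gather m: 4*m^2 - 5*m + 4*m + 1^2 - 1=4*m^2 - m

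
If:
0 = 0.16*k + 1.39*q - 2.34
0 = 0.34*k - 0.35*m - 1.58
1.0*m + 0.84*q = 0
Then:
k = 3.54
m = -1.07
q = 1.28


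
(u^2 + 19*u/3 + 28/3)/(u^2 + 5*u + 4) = (u + 7/3)/(u + 1)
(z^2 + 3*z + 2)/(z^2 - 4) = (z + 1)/(z - 2)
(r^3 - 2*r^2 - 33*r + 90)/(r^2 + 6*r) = r - 8 + 15/r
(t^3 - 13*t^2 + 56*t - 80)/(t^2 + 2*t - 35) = (t^2 - 8*t + 16)/(t + 7)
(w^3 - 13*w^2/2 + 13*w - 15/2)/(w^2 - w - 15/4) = 2*(w^2 - 4*w + 3)/(2*w + 3)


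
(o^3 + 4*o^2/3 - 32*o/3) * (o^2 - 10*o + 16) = o^5 - 26*o^4/3 - 8*o^3 + 128*o^2 - 512*o/3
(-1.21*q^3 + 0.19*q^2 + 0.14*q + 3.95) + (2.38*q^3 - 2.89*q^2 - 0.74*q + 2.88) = 1.17*q^3 - 2.7*q^2 - 0.6*q + 6.83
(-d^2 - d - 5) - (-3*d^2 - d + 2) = 2*d^2 - 7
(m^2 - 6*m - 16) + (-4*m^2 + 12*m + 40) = -3*m^2 + 6*m + 24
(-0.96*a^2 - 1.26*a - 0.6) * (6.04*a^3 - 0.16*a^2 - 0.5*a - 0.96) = -5.7984*a^5 - 7.4568*a^4 - 2.9424*a^3 + 1.6476*a^2 + 1.5096*a + 0.576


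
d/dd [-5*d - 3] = -5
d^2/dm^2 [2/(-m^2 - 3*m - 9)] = 4*(m^2 + 3*m - (2*m + 3)^2 + 9)/(m^2 + 3*m + 9)^3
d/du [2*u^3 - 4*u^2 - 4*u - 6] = 6*u^2 - 8*u - 4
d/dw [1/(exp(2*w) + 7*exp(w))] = (-2*exp(w) - 7)*exp(-w)/(exp(w) + 7)^2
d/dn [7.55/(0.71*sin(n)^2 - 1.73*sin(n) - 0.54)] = (13.0615 - 10.721*sin(n))*cos(n)/(-0.71*sin(n)^2 + 1.73*sin(n) + 0.54)^2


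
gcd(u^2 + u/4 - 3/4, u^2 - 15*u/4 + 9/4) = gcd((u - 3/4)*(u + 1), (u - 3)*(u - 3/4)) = u - 3/4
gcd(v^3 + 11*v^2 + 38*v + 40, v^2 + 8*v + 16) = v + 4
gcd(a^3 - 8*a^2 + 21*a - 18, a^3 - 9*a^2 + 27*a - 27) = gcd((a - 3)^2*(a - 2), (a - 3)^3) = a^2 - 6*a + 9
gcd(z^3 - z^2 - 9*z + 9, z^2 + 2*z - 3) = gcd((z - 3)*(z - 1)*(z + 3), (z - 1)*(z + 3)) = z^2 + 2*z - 3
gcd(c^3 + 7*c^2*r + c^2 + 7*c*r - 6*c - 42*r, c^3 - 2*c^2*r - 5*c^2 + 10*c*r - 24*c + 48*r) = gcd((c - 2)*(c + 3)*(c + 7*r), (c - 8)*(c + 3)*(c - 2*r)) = c + 3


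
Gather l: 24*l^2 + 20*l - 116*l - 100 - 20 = 24*l^2 - 96*l - 120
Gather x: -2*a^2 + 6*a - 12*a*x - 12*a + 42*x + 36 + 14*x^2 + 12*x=-2*a^2 - 6*a + 14*x^2 + x*(54 - 12*a) + 36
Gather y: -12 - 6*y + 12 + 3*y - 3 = -3*y - 3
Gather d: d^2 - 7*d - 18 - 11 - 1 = d^2 - 7*d - 30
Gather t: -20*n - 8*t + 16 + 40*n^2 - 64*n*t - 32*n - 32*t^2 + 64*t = 40*n^2 - 52*n - 32*t^2 + t*(56 - 64*n) + 16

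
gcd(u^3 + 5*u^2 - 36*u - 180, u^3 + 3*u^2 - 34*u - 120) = u^2 - u - 30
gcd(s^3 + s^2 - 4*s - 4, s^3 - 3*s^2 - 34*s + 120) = 1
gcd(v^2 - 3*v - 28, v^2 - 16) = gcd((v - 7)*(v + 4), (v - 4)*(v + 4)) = v + 4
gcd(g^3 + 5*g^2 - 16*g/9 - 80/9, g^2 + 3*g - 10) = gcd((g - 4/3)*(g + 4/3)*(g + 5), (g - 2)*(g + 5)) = g + 5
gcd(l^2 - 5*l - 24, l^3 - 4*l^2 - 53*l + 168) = l - 8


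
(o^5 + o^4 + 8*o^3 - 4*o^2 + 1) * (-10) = -10*o^5 - 10*o^4 - 80*o^3 + 40*o^2 - 10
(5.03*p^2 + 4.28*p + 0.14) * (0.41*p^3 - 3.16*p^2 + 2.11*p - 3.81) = 2.0623*p^5 - 14.14*p^4 - 2.8541*p^3 - 10.5759*p^2 - 16.0114*p - 0.5334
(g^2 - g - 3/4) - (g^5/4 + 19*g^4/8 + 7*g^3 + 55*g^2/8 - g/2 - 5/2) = -g^5/4 - 19*g^4/8 - 7*g^3 - 47*g^2/8 - g/2 + 7/4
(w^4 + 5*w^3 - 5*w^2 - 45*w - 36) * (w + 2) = w^5 + 7*w^4 + 5*w^3 - 55*w^2 - 126*w - 72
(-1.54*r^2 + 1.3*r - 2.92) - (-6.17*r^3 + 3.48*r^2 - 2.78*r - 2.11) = 6.17*r^3 - 5.02*r^2 + 4.08*r - 0.81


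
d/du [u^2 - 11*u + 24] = 2*u - 11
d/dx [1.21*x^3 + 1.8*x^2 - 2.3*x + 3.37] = 3.63*x^2 + 3.6*x - 2.3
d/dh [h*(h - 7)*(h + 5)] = 3*h^2 - 4*h - 35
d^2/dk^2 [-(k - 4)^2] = -2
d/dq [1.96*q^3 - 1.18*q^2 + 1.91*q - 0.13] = 5.88*q^2 - 2.36*q + 1.91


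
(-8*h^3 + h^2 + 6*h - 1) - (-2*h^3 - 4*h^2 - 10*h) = -6*h^3 + 5*h^2 + 16*h - 1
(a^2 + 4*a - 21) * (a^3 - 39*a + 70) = a^5 + 4*a^4 - 60*a^3 - 86*a^2 + 1099*a - 1470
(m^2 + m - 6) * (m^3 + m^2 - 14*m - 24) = m^5 + 2*m^4 - 19*m^3 - 44*m^2 + 60*m + 144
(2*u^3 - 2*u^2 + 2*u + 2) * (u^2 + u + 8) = 2*u^5 + 16*u^3 - 12*u^2 + 18*u + 16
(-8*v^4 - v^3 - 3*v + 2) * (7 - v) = 8*v^5 - 55*v^4 - 7*v^3 + 3*v^2 - 23*v + 14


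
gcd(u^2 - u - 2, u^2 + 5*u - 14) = u - 2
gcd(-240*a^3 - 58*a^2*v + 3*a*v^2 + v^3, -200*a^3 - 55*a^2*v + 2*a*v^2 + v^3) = -40*a^2 - 3*a*v + v^2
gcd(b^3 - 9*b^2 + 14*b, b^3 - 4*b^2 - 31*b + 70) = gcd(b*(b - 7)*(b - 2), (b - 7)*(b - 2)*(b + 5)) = b^2 - 9*b + 14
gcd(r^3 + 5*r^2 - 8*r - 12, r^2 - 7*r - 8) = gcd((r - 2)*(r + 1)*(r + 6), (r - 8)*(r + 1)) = r + 1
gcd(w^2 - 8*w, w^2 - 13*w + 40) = w - 8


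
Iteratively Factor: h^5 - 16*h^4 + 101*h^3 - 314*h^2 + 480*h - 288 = (h - 3)*(h^4 - 13*h^3 + 62*h^2 - 128*h + 96) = (h - 3)*(h - 2)*(h^3 - 11*h^2 + 40*h - 48) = (h - 4)*(h - 3)*(h - 2)*(h^2 - 7*h + 12) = (h - 4)^2*(h - 3)*(h - 2)*(h - 3)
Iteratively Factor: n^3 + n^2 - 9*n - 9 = (n + 1)*(n^2 - 9) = (n + 1)*(n + 3)*(n - 3)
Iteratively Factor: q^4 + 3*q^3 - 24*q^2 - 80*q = (q - 5)*(q^3 + 8*q^2 + 16*q) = (q - 5)*(q + 4)*(q^2 + 4*q) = q*(q - 5)*(q + 4)*(q + 4)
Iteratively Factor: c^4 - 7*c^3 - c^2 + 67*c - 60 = (c - 5)*(c^3 - 2*c^2 - 11*c + 12) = (c - 5)*(c - 1)*(c^2 - c - 12) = (c - 5)*(c - 1)*(c + 3)*(c - 4)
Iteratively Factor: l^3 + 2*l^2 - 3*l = (l)*(l^2 + 2*l - 3) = l*(l + 3)*(l - 1)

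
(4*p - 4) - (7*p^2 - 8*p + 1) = -7*p^2 + 12*p - 5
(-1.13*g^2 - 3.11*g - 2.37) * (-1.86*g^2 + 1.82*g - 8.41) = 2.1018*g^4 + 3.728*g^3 + 8.2513*g^2 + 21.8417*g + 19.9317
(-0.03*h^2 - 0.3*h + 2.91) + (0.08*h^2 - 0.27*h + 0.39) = 0.05*h^2 - 0.57*h + 3.3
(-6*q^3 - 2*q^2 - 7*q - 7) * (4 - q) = 6*q^4 - 22*q^3 - q^2 - 21*q - 28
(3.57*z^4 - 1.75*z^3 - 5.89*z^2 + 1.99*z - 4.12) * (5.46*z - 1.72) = 19.4922*z^5 - 15.6954*z^4 - 29.1494*z^3 + 20.9962*z^2 - 25.918*z + 7.0864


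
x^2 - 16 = (x - 4)*(x + 4)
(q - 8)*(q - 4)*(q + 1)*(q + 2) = q^4 - 9*q^3 - 2*q^2 + 72*q + 64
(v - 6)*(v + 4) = v^2 - 2*v - 24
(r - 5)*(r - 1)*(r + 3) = r^3 - 3*r^2 - 13*r + 15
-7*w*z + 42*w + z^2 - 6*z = (-7*w + z)*(z - 6)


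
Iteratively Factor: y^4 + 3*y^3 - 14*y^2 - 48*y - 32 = (y + 2)*(y^3 + y^2 - 16*y - 16) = (y + 2)*(y + 4)*(y^2 - 3*y - 4) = (y - 4)*(y + 2)*(y + 4)*(y + 1)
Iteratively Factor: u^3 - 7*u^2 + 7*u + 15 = (u - 3)*(u^2 - 4*u - 5) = (u - 5)*(u - 3)*(u + 1)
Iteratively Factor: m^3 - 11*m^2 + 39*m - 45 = (m - 5)*(m^2 - 6*m + 9) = (m - 5)*(m - 3)*(m - 3)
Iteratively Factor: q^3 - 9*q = (q + 3)*(q^2 - 3*q) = q*(q + 3)*(q - 3)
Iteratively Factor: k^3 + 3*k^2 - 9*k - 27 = (k + 3)*(k^2 - 9) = (k - 3)*(k + 3)*(k + 3)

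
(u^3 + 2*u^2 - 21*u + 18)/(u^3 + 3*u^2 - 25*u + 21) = (u + 6)/(u + 7)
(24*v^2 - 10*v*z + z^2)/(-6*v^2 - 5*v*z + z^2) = (-4*v + z)/(v + z)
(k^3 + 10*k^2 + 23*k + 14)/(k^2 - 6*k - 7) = (k^2 + 9*k + 14)/(k - 7)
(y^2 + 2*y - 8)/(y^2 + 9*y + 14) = (y^2 + 2*y - 8)/(y^2 + 9*y + 14)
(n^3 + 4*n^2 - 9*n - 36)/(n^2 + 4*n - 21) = (n^2 + 7*n + 12)/(n + 7)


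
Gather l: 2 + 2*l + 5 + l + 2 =3*l + 9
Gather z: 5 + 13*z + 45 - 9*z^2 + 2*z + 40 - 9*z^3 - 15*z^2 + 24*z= -9*z^3 - 24*z^2 + 39*z + 90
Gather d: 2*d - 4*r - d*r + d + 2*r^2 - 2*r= d*(3 - r) + 2*r^2 - 6*r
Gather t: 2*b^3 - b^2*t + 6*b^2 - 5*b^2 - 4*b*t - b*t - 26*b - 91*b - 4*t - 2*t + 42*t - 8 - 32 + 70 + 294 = 2*b^3 + b^2 - 117*b + t*(-b^2 - 5*b + 36) + 324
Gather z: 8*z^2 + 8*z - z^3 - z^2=-z^3 + 7*z^2 + 8*z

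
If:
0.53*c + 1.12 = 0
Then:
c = -2.11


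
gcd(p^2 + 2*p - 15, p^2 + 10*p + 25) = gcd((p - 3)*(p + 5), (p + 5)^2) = p + 5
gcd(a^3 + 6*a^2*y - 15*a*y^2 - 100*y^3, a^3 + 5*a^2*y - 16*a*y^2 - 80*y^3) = -a^2 - a*y + 20*y^2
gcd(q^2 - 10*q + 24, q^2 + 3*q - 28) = q - 4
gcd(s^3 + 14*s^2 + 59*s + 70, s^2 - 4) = s + 2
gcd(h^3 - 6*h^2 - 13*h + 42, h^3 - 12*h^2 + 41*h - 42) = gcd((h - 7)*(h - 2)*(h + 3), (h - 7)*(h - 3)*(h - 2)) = h^2 - 9*h + 14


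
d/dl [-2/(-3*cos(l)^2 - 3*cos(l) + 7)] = 6*(2*cos(l) + 1)*sin(l)/(3*cos(l)^2 + 3*cos(l) - 7)^2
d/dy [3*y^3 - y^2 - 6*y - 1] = 9*y^2 - 2*y - 6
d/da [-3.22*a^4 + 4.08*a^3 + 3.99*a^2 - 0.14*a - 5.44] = -12.88*a^3 + 12.24*a^2 + 7.98*a - 0.14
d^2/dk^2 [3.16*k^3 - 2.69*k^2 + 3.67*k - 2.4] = 18.96*k - 5.38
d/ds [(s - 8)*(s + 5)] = 2*s - 3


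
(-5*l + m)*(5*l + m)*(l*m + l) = -25*l^3*m - 25*l^3 + l*m^3 + l*m^2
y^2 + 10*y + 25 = (y + 5)^2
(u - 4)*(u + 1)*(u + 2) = u^3 - u^2 - 10*u - 8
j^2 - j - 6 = (j - 3)*(j + 2)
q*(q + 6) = q^2 + 6*q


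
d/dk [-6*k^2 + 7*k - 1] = 7 - 12*k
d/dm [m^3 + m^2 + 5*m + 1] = 3*m^2 + 2*m + 5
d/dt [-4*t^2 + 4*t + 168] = 4 - 8*t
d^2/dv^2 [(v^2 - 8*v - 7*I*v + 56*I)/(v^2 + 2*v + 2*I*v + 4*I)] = (v^3*(-20 - 18*I) + 312*I*v^2 + v*(-840 + 864*I) - 720 + 16*I)/(v^6 + v^5*(6 + 6*I) + 36*I*v^4 + v^3*(-64 + 64*I) - 144*v^2 + v*(-96 - 96*I) - 64*I)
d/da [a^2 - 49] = 2*a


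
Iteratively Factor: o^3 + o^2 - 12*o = (o)*(o^2 + o - 12) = o*(o + 4)*(o - 3)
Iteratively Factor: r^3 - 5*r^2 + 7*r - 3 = (r - 1)*(r^2 - 4*r + 3) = (r - 3)*(r - 1)*(r - 1)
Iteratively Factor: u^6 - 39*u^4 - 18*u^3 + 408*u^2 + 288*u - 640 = (u - 4)*(u^5 + 4*u^4 - 23*u^3 - 110*u^2 - 32*u + 160) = (u - 5)*(u - 4)*(u^4 + 9*u^3 + 22*u^2 - 32) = (u - 5)*(u - 4)*(u - 1)*(u^3 + 10*u^2 + 32*u + 32) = (u - 5)*(u - 4)*(u - 1)*(u + 4)*(u^2 + 6*u + 8) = (u - 5)*(u - 4)*(u - 1)*(u + 2)*(u + 4)*(u + 4)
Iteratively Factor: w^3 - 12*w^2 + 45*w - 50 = (w - 5)*(w^2 - 7*w + 10) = (w - 5)^2*(w - 2)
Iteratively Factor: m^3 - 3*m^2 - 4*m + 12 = (m + 2)*(m^2 - 5*m + 6) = (m - 2)*(m + 2)*(m - 3)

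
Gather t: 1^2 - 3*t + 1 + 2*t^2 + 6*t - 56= 2*t^2 + 3*t - 54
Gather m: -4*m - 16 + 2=-4*m - 14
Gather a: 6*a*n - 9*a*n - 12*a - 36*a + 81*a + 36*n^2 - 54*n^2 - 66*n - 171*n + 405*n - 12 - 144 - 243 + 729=a*(33 - 3*n) - 18*n^2 + 168*n + 330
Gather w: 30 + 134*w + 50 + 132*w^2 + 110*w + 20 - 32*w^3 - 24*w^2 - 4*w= -32*w^3 + 108*w^2 + 240*w + 100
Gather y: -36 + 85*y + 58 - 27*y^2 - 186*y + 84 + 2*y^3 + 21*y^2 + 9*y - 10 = 2*y^3 - 6*y^2 - 92*y + 96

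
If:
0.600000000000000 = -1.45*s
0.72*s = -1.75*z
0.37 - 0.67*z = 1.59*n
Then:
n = 0.16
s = -0.41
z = 0.17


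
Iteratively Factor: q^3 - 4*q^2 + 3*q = (q - 1)*(q^2 - 3*q) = q*(q - 1)*(q - 3)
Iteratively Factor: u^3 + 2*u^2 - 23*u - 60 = (u + 4)*(u^2 - 2*u - 15) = (u + 3)*(u + 4)*(u - 5)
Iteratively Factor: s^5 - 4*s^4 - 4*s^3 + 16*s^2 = (s + 2)*(s^4 - 6*s^3 + 8*s^2) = (s - 4)*(s + 2)*(s^3 - 2*s^2) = (s - 4)*(s - 2)*(s + 2)*(s^2) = s*(s - 4)*(s - 2)*(s + 2)*(s)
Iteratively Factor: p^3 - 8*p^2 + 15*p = (p - 5)*(p^2 - 3*p) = (p - 5)*(p - 3)*(p)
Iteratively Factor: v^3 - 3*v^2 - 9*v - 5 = (v + 1)*(v^2 - 4*v - 5) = (v + 1)^2*(v - 5)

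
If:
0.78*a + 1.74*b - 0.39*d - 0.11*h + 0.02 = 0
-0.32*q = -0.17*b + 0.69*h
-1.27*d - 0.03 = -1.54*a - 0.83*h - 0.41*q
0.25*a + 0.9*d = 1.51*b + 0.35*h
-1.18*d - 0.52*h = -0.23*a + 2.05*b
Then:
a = 0.02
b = -0.02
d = -0.00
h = 0.08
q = -0.19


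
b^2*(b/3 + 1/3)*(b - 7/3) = b^4/3 - 4*b^3/9 - 7*b^2/9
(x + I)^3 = x^3 + 3*I*x^2 - 3*x - I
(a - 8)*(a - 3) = a^2 - 11*a + 24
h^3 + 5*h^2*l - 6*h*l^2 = h*(h - l)*(h + 6*l)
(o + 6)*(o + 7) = o^2 + 13*o + 42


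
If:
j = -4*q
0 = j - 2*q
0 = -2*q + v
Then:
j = 0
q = 0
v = 0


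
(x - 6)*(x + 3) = x^2 - 3*x - 18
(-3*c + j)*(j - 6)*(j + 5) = -3*c*j^2 + 3*c*j + 90*c + j^3 - j^2 - 30*j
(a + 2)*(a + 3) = a^2 + 5*a + 6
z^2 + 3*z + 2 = (z + 1)*(z + 2)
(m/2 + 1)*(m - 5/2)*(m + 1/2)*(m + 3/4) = m^4/2 + 3*m^3/8 - 21*m^2/8 - 103*m/32 - 15/16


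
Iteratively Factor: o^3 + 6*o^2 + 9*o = (o)*(o^2 + 6*o + 9) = o*(o + 3)*(o + 3)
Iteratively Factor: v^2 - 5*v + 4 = (v - 1)*(v - 4)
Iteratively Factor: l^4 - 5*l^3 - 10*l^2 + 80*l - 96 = (l - 3)*(l^3 - 2*l^2 - 16*l + 32) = (l - 3)*(l + 4)*(l^2 - 6*l + 8) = (l - 3)*(l - 2)*(l + 4)*(l - 4)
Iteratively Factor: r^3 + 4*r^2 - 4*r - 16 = (r - 2)*(r^2 + 6*r + 8) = (r - 2)*(r + 2)*(r + 4)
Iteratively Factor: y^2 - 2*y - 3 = (y - 3)*(y + 1)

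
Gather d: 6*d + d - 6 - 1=7*d - 7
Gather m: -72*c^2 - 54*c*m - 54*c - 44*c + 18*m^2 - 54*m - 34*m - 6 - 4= -72*c^2 - 98*c + 18*m^2 + m*(-54*c - 88) - 10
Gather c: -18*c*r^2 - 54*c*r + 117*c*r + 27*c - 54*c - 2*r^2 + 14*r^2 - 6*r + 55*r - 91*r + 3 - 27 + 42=c*(-18*r^2 + 63*r - 27) + 12*r^2 - 42*r + 18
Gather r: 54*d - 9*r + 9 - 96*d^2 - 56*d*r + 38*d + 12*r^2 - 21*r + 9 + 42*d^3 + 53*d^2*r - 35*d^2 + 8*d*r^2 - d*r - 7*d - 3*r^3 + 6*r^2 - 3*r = 42*d^3 - 131*d^2 + 85*d - 3*r^3 + r^2*(8*d + 18) + r*(53*d^2 - 57*d - 33) + 18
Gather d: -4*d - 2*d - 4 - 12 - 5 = -6*d - 21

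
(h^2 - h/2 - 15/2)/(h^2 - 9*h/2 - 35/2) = (h - 3)/(h - 7)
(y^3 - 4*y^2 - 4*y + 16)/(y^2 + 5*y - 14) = (y^2 - 2*y - 8)/(y + 7)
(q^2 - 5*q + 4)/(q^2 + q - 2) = (q - 4)/(q + 2)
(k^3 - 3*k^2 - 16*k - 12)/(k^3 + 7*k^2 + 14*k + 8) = (k - 6)/(k + 4)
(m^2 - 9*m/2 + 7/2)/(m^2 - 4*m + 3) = (m - 7/2)/(m - 3)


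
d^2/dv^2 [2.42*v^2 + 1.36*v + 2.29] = 4.84000000000000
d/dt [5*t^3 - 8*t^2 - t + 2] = 15*t^2 - 16*t - 1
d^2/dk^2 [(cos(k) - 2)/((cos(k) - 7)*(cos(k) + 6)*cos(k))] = (-58*(1 - cos(k)^2)^2/cos(k)^3 - 30*sin(k)^6/cos(k)^3 - 4*cos(k)^4 - 9*cos(k)^3 - 185*cos(k)^2 - 504*tan(k)^2 - 134 + 3814/cos(k) - 6968/cos(k)^3)/((cos(k) - 7)^3*(cos(k) + 6)^3)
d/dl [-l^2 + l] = 1 - 2*l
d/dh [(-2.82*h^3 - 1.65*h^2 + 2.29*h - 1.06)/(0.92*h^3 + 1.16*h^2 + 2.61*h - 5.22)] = (-1.7532*h^4 - 18.934*h^3 + 40.1239*h^2 + 19.6852*h - 9.1872)/(0.8464*h^6 + 2.1344*h^5 + 6.148*h^4 - 3.5496*h^3 - 5.2983*h^2 - 27.2484*h + 27.2484)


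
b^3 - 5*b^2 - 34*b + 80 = (b - 8)*(b - 2)*(b + 5)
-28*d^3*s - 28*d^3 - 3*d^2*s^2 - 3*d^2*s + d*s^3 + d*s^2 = (-7*d + s)*(4*d + s)*(d*s + d)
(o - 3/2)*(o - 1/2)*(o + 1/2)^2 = o^4 - o^3 - o^2 + o/4 + 3/16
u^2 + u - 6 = (u - 2)*(u + 3)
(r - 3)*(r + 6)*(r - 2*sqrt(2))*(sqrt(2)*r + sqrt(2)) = sqrt(2)*r^4 - 4*r^3 + 4*sqrt(2)*r^3 - 15*sqrt(2)*r^2 - 16*r^2 - 18*sqrt(2)*r + 60*r + 72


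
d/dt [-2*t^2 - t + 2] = -4*t - 1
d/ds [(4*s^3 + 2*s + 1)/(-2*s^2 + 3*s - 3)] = (-8*s^4 + 24*s^3 - 32*s^2 + 4*s - 9)/(4*s^4 - 12*s^3 + 21*s^2 - 18*s + 9)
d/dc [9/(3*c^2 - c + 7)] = 9*(1 - 6*c)/(3*c^2 - c + 7)^2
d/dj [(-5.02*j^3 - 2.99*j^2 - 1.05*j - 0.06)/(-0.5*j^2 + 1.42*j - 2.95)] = (2.51*j^4 - 14.2568*j^3 + 39.6562*j^2 + 17.581*j + 3.1827)/(0.25*j^4 - 1.42*j^3 + 4.9664*j^2 - 8.378*j + 8.7025)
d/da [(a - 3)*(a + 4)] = 2*a + 1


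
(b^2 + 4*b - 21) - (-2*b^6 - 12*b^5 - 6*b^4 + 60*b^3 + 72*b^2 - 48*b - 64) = 2*b^6 + 12*b^5 + 6*b^4 - 60*b^3 - 71*b^2 + 52*b + 43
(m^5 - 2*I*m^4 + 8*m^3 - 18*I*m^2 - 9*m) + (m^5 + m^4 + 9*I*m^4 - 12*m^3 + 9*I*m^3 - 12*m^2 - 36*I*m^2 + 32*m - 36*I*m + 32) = 2*m^5 + m^4 + 7*I*m^4 - 4*m^3 + 9*I*m^3 - 12*m^2 - 54*I*m^2 + 23*m - 36*I*m + 32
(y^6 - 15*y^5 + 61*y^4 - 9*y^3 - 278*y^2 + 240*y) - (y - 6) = y^6 - 15*y^5 + 61*y^4 - 9*y^3 - 278*y^2 + 239*y + 6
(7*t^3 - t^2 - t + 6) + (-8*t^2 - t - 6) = 7*t^3 - 9*t^2 - 2*t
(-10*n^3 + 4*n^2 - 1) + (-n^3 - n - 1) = -11*n^3 + 4*n^2 - n - 2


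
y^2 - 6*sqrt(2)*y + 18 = (y - 3*sqrt(2))^2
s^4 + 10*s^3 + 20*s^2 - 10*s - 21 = (s - 1)*(s + 1)*(s + 3)*(s + 7)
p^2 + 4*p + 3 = (p + 1)*(p + 3)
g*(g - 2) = g^2 - 2*g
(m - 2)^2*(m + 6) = m^3 + 2*m^2 - 20*m + 24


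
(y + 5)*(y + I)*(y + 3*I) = y^3 + 5*y^2 + 4*I*y^2 - 3*y + 20*I*y - 15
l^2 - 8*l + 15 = (l - 5)*(l - 3)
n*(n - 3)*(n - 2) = n^3 - 5*n^2 + 6*n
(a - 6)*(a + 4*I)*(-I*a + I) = -I*a^3 + 4*a^2 + 7*I*a^2 - 28*a - 6*I*a + 24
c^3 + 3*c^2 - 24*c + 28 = (c - 2)^2*(c + 7)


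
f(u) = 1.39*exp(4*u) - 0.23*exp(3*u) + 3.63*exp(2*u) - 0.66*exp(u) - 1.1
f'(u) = 5.56*exp(4*u) - 0.69*exp(3*u) + 7.26*exp(2*u) - 0.66*exp(u) = (5.56*exp(3*u) - 0.69*exp(2*u) + 7.26*exp(u) - 0.66)*exp(u)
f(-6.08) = -1.10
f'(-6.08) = -0.00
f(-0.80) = -0.63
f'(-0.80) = 1.33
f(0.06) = 3.78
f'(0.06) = 13.73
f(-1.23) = -0.98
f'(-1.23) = 0.45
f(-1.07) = -0.89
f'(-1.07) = 0.68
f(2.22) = 10110.67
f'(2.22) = 40029.37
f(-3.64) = -1.11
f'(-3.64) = -0.01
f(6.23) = 92362597297.02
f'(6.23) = 369478627135.45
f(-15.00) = -1.10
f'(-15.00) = 0.00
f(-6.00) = -1.10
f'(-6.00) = 0.00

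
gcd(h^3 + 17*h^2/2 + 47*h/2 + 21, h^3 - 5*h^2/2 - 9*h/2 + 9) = h + 2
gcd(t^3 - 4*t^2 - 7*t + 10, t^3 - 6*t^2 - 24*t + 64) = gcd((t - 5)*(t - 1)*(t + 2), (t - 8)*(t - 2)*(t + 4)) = 1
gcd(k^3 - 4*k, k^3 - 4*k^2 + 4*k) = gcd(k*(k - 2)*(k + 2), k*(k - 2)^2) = k^2 - 2*k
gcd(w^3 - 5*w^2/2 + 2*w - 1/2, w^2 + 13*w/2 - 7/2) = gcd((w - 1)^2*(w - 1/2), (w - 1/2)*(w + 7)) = w - 1/2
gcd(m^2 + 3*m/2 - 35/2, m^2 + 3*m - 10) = m + 5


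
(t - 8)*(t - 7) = t^2 - 15*t + 56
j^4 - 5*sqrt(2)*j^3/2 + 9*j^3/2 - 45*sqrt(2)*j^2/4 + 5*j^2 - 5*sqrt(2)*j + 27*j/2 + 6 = (j + 1/2)*(j + 4)*(j - 3*sqrt(2)/2)*(j - sqrt(2))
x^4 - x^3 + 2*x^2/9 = x^2*(x - 2/3)*(x - 1/3)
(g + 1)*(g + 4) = g^2 + 5*g + 4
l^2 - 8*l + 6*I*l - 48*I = (l - 8)*(l + 6*I)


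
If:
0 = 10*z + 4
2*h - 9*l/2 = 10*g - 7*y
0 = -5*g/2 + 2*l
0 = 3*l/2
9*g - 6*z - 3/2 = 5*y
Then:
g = 0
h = -63/100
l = 0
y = 9/50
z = -2/5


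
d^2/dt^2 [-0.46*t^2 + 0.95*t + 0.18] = -0.920000000000000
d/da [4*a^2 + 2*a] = 8*a + 2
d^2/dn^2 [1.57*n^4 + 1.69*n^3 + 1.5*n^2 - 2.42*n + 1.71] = 18.84*n^2 + 10.14*n + 3.0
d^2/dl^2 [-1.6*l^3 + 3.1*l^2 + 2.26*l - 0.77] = 6.2 - 9.6*l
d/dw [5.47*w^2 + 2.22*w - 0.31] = 10.94*w + 2.22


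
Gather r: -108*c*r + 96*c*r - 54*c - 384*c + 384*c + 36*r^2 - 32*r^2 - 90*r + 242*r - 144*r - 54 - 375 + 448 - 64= -54*c + 4*r^2 + r*(8 - 12*c) - 45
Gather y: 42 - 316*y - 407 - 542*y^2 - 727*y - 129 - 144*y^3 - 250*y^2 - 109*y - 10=-144*y^3 - 792*y^2 - 1152*y - 504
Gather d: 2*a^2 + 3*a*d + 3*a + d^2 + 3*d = 2*a^2 + 3*a + d^2 + d*(3*a + 3)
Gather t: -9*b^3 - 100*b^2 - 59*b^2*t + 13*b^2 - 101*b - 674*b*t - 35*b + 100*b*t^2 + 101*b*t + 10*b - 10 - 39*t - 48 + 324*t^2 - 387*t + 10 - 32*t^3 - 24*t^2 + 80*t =-9*b^3 - 87*b^2 - 126*b - 32*t^3 + t^2*(100*b + 300) + t*(-59*b^2 - 573*b - 346) - 48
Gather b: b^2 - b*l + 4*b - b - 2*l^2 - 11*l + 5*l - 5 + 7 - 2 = b^2 + b*(3 - l) - 2*l^2 - 6*l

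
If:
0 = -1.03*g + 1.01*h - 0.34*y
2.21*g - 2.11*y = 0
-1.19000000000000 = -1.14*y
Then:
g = 1.00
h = 1.37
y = 1.04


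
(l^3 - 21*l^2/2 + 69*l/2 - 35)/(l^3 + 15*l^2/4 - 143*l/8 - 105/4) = 4*(l^2 - 7*l + 10)/(4*l^2 + 29*l + 30)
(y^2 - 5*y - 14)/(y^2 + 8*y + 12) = (y - 7)/(y + 6)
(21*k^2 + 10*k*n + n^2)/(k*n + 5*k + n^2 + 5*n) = (21*k^2 + 10*k*n + n^2)/(k*n + 5*k + n^2 + 5*n)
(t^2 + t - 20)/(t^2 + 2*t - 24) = (t + 5)/(t + 6)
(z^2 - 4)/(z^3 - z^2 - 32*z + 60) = (z + 2)/(z^2 + z - 30)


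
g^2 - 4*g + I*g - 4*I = (g - 4)*(g + I)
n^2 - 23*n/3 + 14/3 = (n - 7)*(n - 2/3)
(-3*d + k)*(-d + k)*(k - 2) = 3*d^2*k - 6*d^2 - 4*d*k^2 + 8*d*k + k^3 - 2*k^2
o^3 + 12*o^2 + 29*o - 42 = (o - 1)*(o + 6)*(o + 7)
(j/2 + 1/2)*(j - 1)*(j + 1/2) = j^3/2 + j^2/4 - j/2 - 1/4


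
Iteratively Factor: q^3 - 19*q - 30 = (q - 5)*(q^2 + 5*q + 6) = (q - 5)*(q + 3)*(q + 2)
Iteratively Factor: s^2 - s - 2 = (s + 1)*(s - 2)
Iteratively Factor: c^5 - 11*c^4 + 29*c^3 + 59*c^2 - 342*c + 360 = (c - 4)*(c^4 - 7*c^3 + c^2 + 63*c - 90) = (c - 4)*(c - 2)*(c^3 - 5*c^2 - 9*c + 45) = (c - 4)*(c - 3)*(c - 2)*(c^2 - 2*c - 15) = (c - 4)*(c - 3)*(c - 2)*(c + 3)*(c - 5)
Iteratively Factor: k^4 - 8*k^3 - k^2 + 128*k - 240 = (k - 3)*(k^3 - 5*k^2 - 16*k + 80) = (k - 3)*(k + 4)*(k^2 - 9*k + 20) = (k - 4)*(k - 3)*(k + 4)*(k - 5)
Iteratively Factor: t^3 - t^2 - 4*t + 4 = (t - 1)*(t^2 - 4) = (t - 1)*(t + 2)*(t - 2)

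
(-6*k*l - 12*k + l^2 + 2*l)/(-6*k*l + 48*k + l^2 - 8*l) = (l + 2)/(l - 8)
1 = 1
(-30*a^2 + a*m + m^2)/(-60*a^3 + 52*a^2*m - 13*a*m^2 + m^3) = (6*a + m)/(12*a^2 - 8*a*m + m^2)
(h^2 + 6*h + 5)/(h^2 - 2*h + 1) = (h^2 + 6*h + 5)/(h^2 - 2*h + 1)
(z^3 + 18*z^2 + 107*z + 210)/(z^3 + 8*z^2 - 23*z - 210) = (z + 5)/(z - 5)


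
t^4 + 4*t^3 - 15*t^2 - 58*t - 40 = (t - 4)*(t + 1)*(t + 2)*(t + 5)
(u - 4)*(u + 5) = u^2 + u - 20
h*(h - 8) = h^2 - 8*h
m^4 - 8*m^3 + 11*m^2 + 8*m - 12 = (m - 6)*(m - 2)*(m - 1)*(m + 1)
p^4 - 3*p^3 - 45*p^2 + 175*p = p*(p - 5)^2*(p + 7)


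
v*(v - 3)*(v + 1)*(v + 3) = v^4 + v^3 - 9*v^2 - 9*v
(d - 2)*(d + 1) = d^2 - d - 2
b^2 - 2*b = b*(b - 2)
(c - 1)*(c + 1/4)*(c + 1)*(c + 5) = c^4 + 21*c^3/4 + c^2/4 - 21*c/4 - 5/4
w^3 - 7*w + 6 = (w - 2)*(w - 1)*(w + 3)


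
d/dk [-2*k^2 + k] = 1 - 4*k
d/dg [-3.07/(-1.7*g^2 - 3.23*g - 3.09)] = (-10.438*g - 9.9161)/(1.7*g^2 + 3.23*g + 3.09)^2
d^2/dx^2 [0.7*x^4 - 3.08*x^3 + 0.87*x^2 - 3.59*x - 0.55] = 8.4*x^2 - 18.48*x + 1.74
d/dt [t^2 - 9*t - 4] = 2*t - 9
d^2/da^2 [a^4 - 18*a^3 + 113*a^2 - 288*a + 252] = 12*a^2 - 108*a + 226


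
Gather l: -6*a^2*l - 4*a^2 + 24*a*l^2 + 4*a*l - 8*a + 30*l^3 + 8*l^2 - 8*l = -4*a^2 - 8*a + 30*l^3 + l^2*(24*a + 8) + l*(-6*a^2 + 4*a - 8)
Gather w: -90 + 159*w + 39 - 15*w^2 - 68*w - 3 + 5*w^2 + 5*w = -10*w^2 + 96*w - 54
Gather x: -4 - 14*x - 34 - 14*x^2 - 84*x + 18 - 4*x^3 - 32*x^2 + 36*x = -4*x^3 - 46*x^2 - 62*x - 20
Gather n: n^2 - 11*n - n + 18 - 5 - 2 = n^2 - 12*n + 11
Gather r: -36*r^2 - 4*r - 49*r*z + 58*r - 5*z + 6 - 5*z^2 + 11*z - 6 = -36*r^2 + r*(54 - 49*z) - 5*z^2 + 6*z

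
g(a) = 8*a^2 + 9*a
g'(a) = 16*a + 9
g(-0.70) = -2.38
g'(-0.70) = -2.20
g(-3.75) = 78.75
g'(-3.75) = -51.00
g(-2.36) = 23.32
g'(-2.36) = -28.76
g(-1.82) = 10.12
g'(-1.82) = -20.12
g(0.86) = 13.66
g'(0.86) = 22.76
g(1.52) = 32.16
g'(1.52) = 33.32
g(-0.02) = -0.18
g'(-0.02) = 8.68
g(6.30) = 374.22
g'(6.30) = 109.80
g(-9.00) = 567.00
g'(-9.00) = -135.00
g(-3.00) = 45.00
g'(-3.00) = -39.00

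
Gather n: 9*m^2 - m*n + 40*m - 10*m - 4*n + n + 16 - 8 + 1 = 9*m^2 + 30*m + n*(-m - 3) + 9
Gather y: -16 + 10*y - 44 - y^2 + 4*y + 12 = -y^2 + 14*y - 48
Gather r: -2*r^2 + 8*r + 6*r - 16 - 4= -2*r^2 + 14*r - 20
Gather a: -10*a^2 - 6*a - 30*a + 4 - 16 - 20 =-10*a^2 - 36*a - 32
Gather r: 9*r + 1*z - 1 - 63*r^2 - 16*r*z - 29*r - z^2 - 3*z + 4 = -63*r^2 + r*(-16*z - 20) - z^2 - 2*z + 3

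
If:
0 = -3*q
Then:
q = 0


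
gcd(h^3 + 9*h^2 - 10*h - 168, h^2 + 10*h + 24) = h + 6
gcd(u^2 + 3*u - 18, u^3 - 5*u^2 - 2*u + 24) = u - 3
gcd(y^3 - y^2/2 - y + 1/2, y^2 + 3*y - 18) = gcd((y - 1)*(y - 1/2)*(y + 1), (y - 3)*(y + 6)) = 1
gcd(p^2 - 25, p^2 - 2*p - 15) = p - 5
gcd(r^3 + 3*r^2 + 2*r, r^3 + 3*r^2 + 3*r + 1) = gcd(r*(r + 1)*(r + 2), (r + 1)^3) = r + 1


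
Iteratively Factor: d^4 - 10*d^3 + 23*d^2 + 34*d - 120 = (d - 5)*(d^3 - 5*d^2 - 2*d + 24) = (d - 5)*(d - 4)*(d^2 - d - 6) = (d - 5)*(d - 4)*(d - 3)*(d + 2)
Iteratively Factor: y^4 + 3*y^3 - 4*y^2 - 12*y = (y + 3)*(y^3 - 4*y) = (y + 2)*(y + 3)*(y^2 - 2*y) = (y - 2)*(y + 2)*(y + 3)*(y)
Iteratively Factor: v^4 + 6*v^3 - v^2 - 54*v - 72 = (v + 3)*(v^3 + 3*v^2 - 10*v - 24) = (v + 3)*(v + 4)*(v^2 - v - 6) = (v + 2)*(v + 3)*(v + 4)*(v - 3)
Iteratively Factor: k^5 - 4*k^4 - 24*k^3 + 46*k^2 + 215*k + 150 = (k - 5)*(k^4 + k^3 - 19*k^2 - 49*k - 30) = (k - 5)^2*(k^3 + 6*k^2 + 11*k + 6) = (k - 5)^2*(k + 2)*(k^2 + 4*k + 3) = (k - 5)^2*(k + 1)*(k + 2)*(k + 3)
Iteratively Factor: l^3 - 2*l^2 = (l)*(l^2 - 2*l) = l^2*(l - 2)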